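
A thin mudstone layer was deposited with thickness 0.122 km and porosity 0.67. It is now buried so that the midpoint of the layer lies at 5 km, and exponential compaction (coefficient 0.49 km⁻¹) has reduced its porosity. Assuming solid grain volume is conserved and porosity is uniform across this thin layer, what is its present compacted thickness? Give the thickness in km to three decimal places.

0.043 km

Porosity at 5 km: n = 0.67·exp(−0.49×5) = 0.0578
Solid-volume conservation: h(1−n) = h₀(1−n₀) ⇒ h = h₀·(1−n₀)/(1−n)
h = 0.122 × (1 − 0.67)/(1 − 0.0578) = 0.122 × 0.3503 = 0.0427 km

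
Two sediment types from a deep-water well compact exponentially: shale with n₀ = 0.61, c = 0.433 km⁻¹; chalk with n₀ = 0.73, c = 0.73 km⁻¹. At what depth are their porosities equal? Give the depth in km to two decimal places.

0.60 km

Set n₀ₐ e^(−cₐd) = n₀ᵦ e^(−cᵦd) ⇒ ln(n₀ₐ/n₀ᵦ) = (cₐ − cᵦ)·d
d = ln(0.61/0.73) / (0.433 − 0.73) = -0.1796 / -0.297 = 0.605 km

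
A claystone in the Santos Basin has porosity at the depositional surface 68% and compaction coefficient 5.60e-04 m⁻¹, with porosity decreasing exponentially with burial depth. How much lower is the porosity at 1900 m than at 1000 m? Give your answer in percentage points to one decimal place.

Working in km (1 km = 1000 m; β in km⁻¹ = β in m⁻¹ × 1000):
φ(1) = 0.68·e^(−0.56×1) = 0.3884
φ(1.9) = 0.68·e^(−0.56×1.9) = 0.2346
Δφ = 0.3884 − 0.2346 = 0.1538

15.4 percentage points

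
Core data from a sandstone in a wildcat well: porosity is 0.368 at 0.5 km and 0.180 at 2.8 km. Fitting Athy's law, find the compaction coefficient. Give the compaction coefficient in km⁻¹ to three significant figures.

Athy: phi(Z) = phi₀ e^(−βZ) ⇒ phi₁/phi₂ = e^{β(Z₂−Z₁)} ⇒ β = ln(phi₁/phi₂)/(Z₂−Z₁)
β = ln(0.368/0.18) / (2.8 − 0.5) = ln(2.044) / 2.3 = 0.7151 / 2.3 = 0.3109 km⁻¹

0.311 km⁻¹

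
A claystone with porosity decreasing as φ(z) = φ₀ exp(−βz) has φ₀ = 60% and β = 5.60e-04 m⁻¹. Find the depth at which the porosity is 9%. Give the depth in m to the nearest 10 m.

Working in km (1 km = 1000 m; β in km⁻¹ = β in m⁻¹ × 1000):
Invert Athy's law: z = ln(φ₀/φ) / β
z = ln(0.6/0.09) / 0.56 = ln(6.667) / 0.56 = 1.8971 / 0.56 = 3.388 km

3390 m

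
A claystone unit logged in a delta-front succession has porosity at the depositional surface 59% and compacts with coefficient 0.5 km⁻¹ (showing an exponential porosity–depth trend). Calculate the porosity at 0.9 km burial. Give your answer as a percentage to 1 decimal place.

φ = φ₀·exp(−k·z) = 0.59 × exp(−0.5 × 0.9) = 0.59 × exp(−0.45)
  = 0.59 × 0.6376 = 0.3762

37.6%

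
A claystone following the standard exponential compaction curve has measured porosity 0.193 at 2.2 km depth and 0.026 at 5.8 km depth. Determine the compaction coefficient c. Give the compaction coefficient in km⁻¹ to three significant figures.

Athy: n(d) = n₀ e^(−cd) ⇒ n₁/n₂ = e^{c(d₂−d₁)} ⇒ c = ln(n₁/n₂)/(d₂−d₁)
c = ln(0.193/0.026) / (5.8 − 2.2) = ln(7.423) / 3.6 = 2.0046 / 3.6 = 0.5568 km⁻¹

0.557 km⁻¹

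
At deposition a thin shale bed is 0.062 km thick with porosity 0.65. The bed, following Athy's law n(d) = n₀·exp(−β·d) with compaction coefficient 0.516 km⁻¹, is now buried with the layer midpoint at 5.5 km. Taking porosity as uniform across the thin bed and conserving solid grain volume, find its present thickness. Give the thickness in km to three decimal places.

Porosity at 5.5 km: n = 0.65·exp(−0.516×5.5) = 0.0381
Solid-volume conservation: h(1−n) = h₀(1−n₀) ⇒ h = h₀·(1−n₀)/(1−n)
h = 0.062 × (1 − 0.65)/(1 − 0.0381) = 0.062 × 0.3638 = 0.0226 km

0.023 km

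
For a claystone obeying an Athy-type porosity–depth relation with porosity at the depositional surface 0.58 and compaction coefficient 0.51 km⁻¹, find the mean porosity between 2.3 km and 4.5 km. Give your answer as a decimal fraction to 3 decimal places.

0.108

⟨n⟩ = (1/(z₂−z₁)) ∫ n₀ e^(−kz) dz = n₀·(e^(−k·z₁) − e^(−k·z₂)) / (k·(z₂−z₁))
e^(−0.51×2.3) = 0.3094; e^(−0.51×4.5) = 0.1008
⟨n⟩ = 0.58 × (0.3094 − 0.1008) / (0.51 × 2.2) = 0.58 × 0.1860 = 0.1079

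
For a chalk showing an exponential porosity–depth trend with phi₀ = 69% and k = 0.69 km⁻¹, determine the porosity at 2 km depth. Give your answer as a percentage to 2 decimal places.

phi = phi₀·exp(−k·z) = 0.69 × exp(−0.69 × 2) = 0.69 × exp(−1.38)
  = 0.69 × 0.2516 = 0.1736

17.36%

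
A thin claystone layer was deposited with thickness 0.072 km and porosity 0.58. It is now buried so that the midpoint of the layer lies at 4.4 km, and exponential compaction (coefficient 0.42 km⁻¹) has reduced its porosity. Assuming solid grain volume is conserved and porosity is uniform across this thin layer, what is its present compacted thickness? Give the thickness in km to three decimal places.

0.033 km

Porosity at 4.4 km: φ = 0.58·exp(−0.42×4.4) = 0.0914
Solid-volume conservation: h(1−φ) = h₀(1−φ₀) ⇒ h = h₀·(1−φ₀)/(1−φ)
h = 0.072 × (1 − 0.58)/(1 − 0.0914) = 0.072 × 0.4622 = 0.0333 km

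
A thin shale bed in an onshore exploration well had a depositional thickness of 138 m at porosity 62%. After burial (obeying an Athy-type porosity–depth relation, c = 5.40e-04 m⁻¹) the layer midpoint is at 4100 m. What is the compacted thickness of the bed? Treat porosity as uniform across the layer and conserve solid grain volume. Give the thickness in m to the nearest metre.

56 m

Working in km (1 km = 1000 m; c in km⁻¹ = c in m⁻¹ × 1000):
Porosity at 4.1 km: φ = 0.62·exp(−0.54×4.1) = 0.0677
Solid-volume conservation: h(1−φ) = h₀(1−φ₀) ⇒ h = h₀·(1−φ₀)/(1−φ)
h = 0.138 × (1 − 0.62)/(1 − 0.0677) = 0.138 × 0.4076 = 0.0563 km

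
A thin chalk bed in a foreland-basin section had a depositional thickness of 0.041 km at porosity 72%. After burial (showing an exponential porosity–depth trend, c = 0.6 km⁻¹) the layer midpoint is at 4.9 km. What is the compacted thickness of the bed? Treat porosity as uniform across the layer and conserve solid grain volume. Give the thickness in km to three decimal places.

Porosity at 4.9 km: n = 0.72·exp(−0.6×4.9) = 0.0381
Solid-volume conservation: h(1−n) = h₀(1−n₀) ⇒ h = h₀·(1−n₀)/(1−n)
h = 0.041 × (1 − 0.72)/(1 − 0.0381) = 0.041 × 0.2911 = 0.0119 km

0.012 km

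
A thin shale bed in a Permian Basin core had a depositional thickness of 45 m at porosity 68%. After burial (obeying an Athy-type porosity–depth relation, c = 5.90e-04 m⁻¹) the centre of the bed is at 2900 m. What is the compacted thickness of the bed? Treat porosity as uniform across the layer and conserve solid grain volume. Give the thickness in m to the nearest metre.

16 m

Working in km (1 km = 1000 m; c in km⁻¹ = c in m⁻¹ × 1000):
Porosity at 2.9 km: phi = 0.68·exp(−0.59×2.9) = 0.1229
Solid-volume conservation: h(1−phi) = h₀(1−phi₀) ⇒ h = h₀·(1−phi₀)/(1−phi)
h = 0.045 × (1 − 0.68)/(1 − 0.1229) = 0.045 × 0.3648 = 0.0164 km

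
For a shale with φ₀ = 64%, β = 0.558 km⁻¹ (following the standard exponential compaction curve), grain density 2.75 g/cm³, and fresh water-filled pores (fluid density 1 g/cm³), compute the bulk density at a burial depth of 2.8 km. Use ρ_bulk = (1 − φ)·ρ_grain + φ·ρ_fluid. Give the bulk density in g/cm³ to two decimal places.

Porosity at depth: φ = 0.64·exp(−0.558×2.8) = 0.64×0.2096 = 0.1342
Bulk density: ρ_b = (1−φ)ρ_g + φ·ρ_f = 0.8658×2.75 + 0.1342×1
       = 2.381 + 0.134 = 2.515 g/cm³

2.52 g/cm³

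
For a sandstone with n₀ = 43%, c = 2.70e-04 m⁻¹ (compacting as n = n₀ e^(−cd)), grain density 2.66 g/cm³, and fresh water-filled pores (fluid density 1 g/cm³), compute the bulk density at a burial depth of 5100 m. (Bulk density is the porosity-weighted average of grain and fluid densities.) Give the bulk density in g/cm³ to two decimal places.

2.48 g/cm³

Working in km (1 km = 1000 m; c in km⁻¹ = c in m⁻¹ × 1000):
Porosity at depth: n = 0.43·exp(−0.27×5.1) = 0.43×0.2523 = 0.1085
Bulk density: ρ_b = (1−n)ρ_g + n·ρ_f = 0.8915×2.66 + 0.1085×1
       = 2.371 + 0.109 = 2.480 g/cm³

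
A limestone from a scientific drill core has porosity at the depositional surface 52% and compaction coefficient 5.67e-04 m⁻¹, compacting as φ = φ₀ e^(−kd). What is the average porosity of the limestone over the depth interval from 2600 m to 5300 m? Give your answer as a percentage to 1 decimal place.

Working in km (1 km = 1000 m; k in km⁻¹ = k in m⁻¹ × 1000):
⟨φ⟩ = (1/(d₂−d₁)) ∫ φ₀ e^(−kd) dd = φ₀·(e^(−k·d₁) − e^(−k·d₂)) / (k·(d₂−d₁))
e^(−0.567×2.6) = 0.2290; e^(−0.567×5.3) = 0.0495
⟨φ⟩ = 0.52 × (0.2290 − 0.0495) / (0.567 × 2.7) = 0.52 × 0.1172 = 0.0609

6.1%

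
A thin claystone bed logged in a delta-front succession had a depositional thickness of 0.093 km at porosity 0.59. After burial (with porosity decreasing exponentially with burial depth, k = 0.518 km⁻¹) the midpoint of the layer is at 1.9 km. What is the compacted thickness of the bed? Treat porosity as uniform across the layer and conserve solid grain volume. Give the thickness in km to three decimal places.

Porosity at 1.9 km: n = 0.59·exp(−0.518×1.9) = 0.2205
Solid-volume conservation: h(1−n) = h₀(1−n₀) ⇒ h = h₀·(1−n₀)/(1−n)
h = 0.093 × (1 − 0.59)/(1 − 0.2205) = 0.093 × 0.5260 = 0.0489 km

0.049 km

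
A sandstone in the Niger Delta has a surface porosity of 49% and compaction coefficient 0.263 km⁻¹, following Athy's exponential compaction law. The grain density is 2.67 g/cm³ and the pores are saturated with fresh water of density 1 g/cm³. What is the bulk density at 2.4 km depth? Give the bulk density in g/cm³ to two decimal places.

Porosity at depth: n = 0.49·exp(−0.263×2.4) = 0.49×0.5320 = 0.2607
Bulk density: ρ_b = (1−n)ρ_g + n·ρ_f = 0.7393×2.67 + 0.2607×1
       = 1.974 + 0.261 = 2.235 g/cm³

2.23 g/cm³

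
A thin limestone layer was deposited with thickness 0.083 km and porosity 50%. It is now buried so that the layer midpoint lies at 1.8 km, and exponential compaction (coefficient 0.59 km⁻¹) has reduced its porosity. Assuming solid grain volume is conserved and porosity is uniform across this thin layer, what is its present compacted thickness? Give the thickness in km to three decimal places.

0.050 km

Porosity at 1.8 km: φ = 0.5·exp(−0.59×1.8) = 0.1729
Solid-volume conservation: h(1−φ) = h₀(1−φ₀) ⇒ h = h₀·(1−φ₀)/(1−φ)
h = 0.083 × (1 − 0.5)/(1 − 0.1729) = 0.083 × 0.6045 = 0.0502 km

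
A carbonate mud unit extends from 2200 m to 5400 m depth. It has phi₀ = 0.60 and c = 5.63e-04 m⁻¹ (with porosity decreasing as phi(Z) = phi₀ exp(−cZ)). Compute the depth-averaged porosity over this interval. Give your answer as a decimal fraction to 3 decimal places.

Working in km (1 km = 1000 m; c in km⁻¹ = c in m⁻¹ × 1000):
⟨phi⟩ = (1/(Z₂−Z₁)) ∫ phi₀ e^(−cZ) dZ = phi₀·(e^(−c·Z₁) − e^(−c·Z₂)) / (c·(Z₂−Z₁))
e^(−0.563×2.2) = 0.2898; e^(−0.563×5.4) = 0.0478
⟨phi⟩ = 0.6 × (0.2898 − 0.0478) / (0.563 × 3.2) = 0.6 × 0.1343 = 0.0806

0.081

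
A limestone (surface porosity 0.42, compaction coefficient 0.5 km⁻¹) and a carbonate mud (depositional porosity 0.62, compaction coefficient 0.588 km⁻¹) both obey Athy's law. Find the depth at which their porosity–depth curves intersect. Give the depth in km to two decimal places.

Set φ₀ₐ e^(−βₐz) = φ₀ᵦ e^(−βᵦz) ⇒ ln(φ₀ₐ/φ₀ᵦ) = (βₐ − βᵦ)·z
z = ln(0.42/0.62) / (0.5 − 0.588) = -0.3895 / -0.088 = 4.426 km

4.43 km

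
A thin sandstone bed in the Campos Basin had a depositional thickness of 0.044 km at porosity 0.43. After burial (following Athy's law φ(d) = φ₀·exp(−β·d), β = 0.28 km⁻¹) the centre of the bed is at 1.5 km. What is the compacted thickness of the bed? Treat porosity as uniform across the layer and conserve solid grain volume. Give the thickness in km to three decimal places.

0.035 km

Porosity at 1.5 km: φ = 0.43·exp(−0.28×1.5) = 0.2825
Solid-volume conservation: h(1−φ) = h₀(1−φ₀) ⇒ h = h₀·(1−φ₀)/(1−φ)
h = 0.044 × (1 − 0.43)/(1 − 0.2825) = 0.044 × 0.7945 = 0.0350 km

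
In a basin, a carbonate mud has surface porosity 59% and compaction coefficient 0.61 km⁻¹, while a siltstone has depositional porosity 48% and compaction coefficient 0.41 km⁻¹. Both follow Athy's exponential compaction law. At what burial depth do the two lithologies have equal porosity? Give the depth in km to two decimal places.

Set phi₀ₐ e^(−cₐz) = phi₀ᵦ e^(−cᵦz) ⇒ ln(phi₀ₐ/phi₀ᵦ) = (cₐ − cᵦ)·z
z = ln(0.59/0.48) / (0.61 − 0.41) = 0.2063 / 0.2 = 1.032 km

1.03 km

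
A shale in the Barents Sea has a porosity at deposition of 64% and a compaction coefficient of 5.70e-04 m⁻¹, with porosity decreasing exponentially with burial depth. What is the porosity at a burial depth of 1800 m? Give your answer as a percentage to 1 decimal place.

22.9%

Working in km (1 km = 1000 m; c in km⁻¹ = c in m⁻¹ × 1000):
phi = phi₀·exp(−c·d) = 0.64 × exp(−0.57 × 1.8) = 0.64 × exp(−1.026)
  = 0.64 × 0.3584 = 0.2294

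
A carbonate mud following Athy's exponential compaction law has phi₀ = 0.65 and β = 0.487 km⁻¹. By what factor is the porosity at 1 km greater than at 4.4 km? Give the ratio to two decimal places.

phi(Z₁)/phi(Z₂) = e^(−β·Z₁)/e^(−β·Z₂) = e^{β(Z₂−Z₁)}
= exp(0.487 × 3.4) = exp(1.656) = 5.2373

5.24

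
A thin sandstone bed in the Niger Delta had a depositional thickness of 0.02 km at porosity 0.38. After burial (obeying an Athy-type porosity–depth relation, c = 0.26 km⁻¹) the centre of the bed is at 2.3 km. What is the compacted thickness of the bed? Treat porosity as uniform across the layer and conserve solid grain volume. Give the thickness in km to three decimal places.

0.016 km

Porosity at 2.3 km: phi = 0.38·exp(−0.26×2.3) = 0.2090
Solid-volume conservation: h(1−phi) = h₀(1−phi₀) ⇒ h = h₀·(1−phi₀)/(1−phi)
h = 0.02 × (1 − 0.38)/(1 − 0.2090) = 0.02 × 0.7838 = 0.0157 km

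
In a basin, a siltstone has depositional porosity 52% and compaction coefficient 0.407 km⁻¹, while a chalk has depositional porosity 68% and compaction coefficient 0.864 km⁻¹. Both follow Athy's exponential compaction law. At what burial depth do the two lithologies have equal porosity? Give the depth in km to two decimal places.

Set n₀ₐ e^(−cₐz) = n₀ᵦ e^(−cᵦz) ⇒ ln(n₀ₐ/n₀ᵦ) = (cₐ − cᵦ)·z
z = ln(0.52/0.68) / (0.407 − 0.864) = -0.2683 / -0.457 = 0.587 km

0.59 km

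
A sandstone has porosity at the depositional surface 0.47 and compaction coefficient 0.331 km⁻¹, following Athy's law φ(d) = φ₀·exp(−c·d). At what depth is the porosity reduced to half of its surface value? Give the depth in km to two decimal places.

φ/φ₀ = 1/2 ⇒ exp(−c·d) = 1/2 ⇒ d = ln(2) / c
d = 0.6931 / 0.331 = 2.094 km

2.09 km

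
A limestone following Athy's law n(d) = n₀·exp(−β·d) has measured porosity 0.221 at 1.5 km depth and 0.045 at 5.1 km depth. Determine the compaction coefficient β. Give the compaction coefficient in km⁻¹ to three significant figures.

0.442 km⁻¹

Athy: n(d) = n₀ e^(−βd) ⇒ n₁/n₂ = e^{β(d₂−d₁)} ⇒ β = ln(n₁/n₂)/(d₂−d₁)
β = ln(0.221/0.045) / (5.1 − 1.5) = ln(4.911) / 3.6 = 1.5915 / 3.6 = 0.4421 km⁻¹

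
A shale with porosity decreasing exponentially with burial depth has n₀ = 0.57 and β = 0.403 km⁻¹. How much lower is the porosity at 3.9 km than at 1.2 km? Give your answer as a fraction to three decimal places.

n(1.2) = 0.57·e^(−0.403×1.2) = 0.3514
n(3.9) = 0.57·e^(−0.403×3.9) = 0.1184
Δn = 0.3514 − 0.1184 = 0.2331

0.233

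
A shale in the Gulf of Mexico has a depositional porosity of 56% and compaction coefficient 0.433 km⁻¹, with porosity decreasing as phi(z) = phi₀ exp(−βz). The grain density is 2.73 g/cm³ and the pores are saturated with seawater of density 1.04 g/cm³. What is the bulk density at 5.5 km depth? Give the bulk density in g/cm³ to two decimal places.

2.64 g/cm³

Porosity at depth: phi = 0.56·exp(−0.433×5.5) = 0.56×0.0924 = 0.0518
Bulk density: ρ_b = (1−phi)ρ_g + phi·ρ_f = 0.9482×2.73 + 0.0518×1.04
       = 2.589 + 0.054 = 2.643 g/cm³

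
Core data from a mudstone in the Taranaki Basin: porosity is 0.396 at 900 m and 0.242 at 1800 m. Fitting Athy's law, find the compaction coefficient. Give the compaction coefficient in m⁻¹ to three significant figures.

0.000547 m⁻¹

Working in km (1 km = 1000 m; c in km⁻¹ = c in m⁻¹ × 1000):
Athy: phi(Z) = phi₀ e^(−cZ) ⇒ phi₁/phi₂ = e^{c(Z₂−Z₁)} ⇒ c = ln(phi₁/phi₂)/(Z₂−Z₁)
c = ln(0.396/0.242) / (1.8 − 0.9) = ln(1.636) / 0.9 = 0.4925 / 0.9 = 0.5472 km⁻¹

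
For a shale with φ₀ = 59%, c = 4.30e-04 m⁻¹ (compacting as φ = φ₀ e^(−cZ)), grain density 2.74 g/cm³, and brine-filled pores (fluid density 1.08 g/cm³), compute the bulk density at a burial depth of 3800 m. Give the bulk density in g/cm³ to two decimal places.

2.55 g/cm³

Working in km (1 km = 1000 m; c in km⁻¹ = c in m⁻¹ × 1000):
Porosity at depth: φ = 0.59·exp(−0.43×3.8) = 0.59×0.1951 = 0.1151
Bulk density: ρ_b = (1−φ)ρ_g + φ·ρ_f = 0.8849×2.74 + 0.1151×1.08
       = 2.425 + 0.124 = 2.549 g/cm³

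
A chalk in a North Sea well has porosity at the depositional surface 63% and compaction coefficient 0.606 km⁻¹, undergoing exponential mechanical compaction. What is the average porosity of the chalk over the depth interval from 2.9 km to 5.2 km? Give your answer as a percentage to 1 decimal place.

⟨phi⟩ = (1/(d₂−d₁)) ∫ phi₀ e^(−kd) dd = phi₀·(e^(−k·d₁) − e^(−k·d₂)) / (k·(d₂−d₁))
e^(−0.606×2.9) = 0.1725; e^(−0.606×5.2) = 0.0428
⟨phi⟩ = 0.63 × (0.1725 − 0.0428) / (0.606 × 2.3) = 0.63 × 0.0930 = 0.0586

5.9%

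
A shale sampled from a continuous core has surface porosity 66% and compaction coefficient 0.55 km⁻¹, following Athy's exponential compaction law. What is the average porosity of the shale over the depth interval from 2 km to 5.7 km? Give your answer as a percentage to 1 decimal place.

9.4%

⟨n⟩ = (1/(Z₂−Z₁)) ∫ n₀ e^(−cZ) dZ = n₀·(e^(−c·Z₁) − e^(−c·Z₂)) / (c·(Z₂−Z₁))
e^(−0.55×2) = 0.3329; e^(−0.55×5.7) = 0.0435
⟨n⟩ = 0.66 × (0.3329 − 0.0435) / (0.55 × 3.7) = 0.66 × 0.1422 = 0.0939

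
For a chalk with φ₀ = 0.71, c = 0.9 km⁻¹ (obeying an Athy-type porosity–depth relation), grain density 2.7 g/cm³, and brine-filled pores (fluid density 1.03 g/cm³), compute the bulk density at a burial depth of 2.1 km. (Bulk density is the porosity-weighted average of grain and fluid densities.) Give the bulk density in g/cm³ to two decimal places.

2.52 g/cm³

Porosity at depth: φ = 0.71·exp(−0.9×2.1) = 0.71×0.1511 = 0.1073
Bulk density: ρ_b = (1−φ)ρ_g + φ·ρ_f = 0.8927×2.7 + 0.1073×1.03
       = 2.410 + 0.110 = 2.521 g/cm³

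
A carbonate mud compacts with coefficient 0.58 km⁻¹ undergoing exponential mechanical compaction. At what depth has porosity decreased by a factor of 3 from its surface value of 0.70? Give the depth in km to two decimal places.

1.89 km

φ/φ₀ = 1/3 ⇒ exp(−k·Z) = 1/3 ⇒ Z = ln(3) / k
Z = 1.0986 / 0.58 = 1.894 km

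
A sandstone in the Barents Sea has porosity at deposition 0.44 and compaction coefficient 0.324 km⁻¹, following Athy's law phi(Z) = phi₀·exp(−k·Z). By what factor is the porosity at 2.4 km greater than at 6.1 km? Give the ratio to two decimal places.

3.32

phi(Z₁)/phi(Z₂) = e^(−k·Z₁)/e^(−k·Z₂) = e^{k(Z₂−Z₁)}
= exp(0.324 × 3.7) = exp(1.199) = 3.3161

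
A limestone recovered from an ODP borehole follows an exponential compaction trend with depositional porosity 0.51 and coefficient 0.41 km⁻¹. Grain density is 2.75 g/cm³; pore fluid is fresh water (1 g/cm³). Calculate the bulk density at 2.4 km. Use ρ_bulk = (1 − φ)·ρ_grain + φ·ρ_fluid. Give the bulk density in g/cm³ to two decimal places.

2.42 g/cm³

Porosity at depth: n = 0.51·exp(−0.41×2.4) = 0.51×0.3738 = 0.1906
Bulk density: ρ_b = (1−n)ρ_g + n·ρ_f = 0.8094×2.75 + 0.1906×1
       = 2.226 + 0.191 = 2.416 g/cm³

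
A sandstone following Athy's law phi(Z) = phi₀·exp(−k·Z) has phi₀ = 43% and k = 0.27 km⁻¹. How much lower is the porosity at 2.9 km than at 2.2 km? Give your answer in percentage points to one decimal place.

4.1 percentage points

phi(2.2) = 0.43·e^(−0.27×2.2) = 0.2374
phi(2.9) = 0.43·e^(−0.27×2.9) = 0.1965
Δphi = 0.2374 − 0.1965 = 0.0409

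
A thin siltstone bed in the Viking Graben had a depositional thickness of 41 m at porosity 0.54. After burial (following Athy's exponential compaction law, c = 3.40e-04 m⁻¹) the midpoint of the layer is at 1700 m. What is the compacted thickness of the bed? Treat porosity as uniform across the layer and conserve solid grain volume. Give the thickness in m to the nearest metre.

Working in km (1 km = 1000 m; c in km⁻¹ = c in m⁻¹ × 1000):
Porosity at 1.7 km: φ = 0.54·exp(−0.34×1.7) = 0.3030
Solid-volume conservation: h(1−φ) = h₀(1−φ₀) ⇒ h = h₀·(1−φ₀)/(1−φ)
h = 0.041 × (1 − 0.54)/(1 − 0.3030) = 0.041 × 0.6599 = 0.0271 km

27 m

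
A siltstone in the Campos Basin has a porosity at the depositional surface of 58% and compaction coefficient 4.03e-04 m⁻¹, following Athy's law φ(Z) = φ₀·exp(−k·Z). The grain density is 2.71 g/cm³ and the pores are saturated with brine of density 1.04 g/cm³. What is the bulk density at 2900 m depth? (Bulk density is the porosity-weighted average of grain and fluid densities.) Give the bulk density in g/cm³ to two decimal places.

Working in km (1 km = 1000 m; k in km⁻¹ = k in m⁻¹ × 1000):
Porosity at depth: φ = 0.58·exp(−0.403×2.9) = 0.58×0.3108 = 0.1802
Bulk density: ρ_b = (1−φ)ρ_g + φ·ρ_f = 0.8198×2.71 + 0.1802×1.04
       = 2.222 + 0.187 = 2.409 g/cm³

2.41 g/cm³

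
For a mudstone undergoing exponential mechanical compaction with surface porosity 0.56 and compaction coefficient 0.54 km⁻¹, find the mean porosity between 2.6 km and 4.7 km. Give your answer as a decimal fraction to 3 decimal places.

⟨n⟩ = (1/(d₂−d₁)) ∫ n₀ e^(−βd) dd = n₀·(e^(−β·d₁) − e^(−β·d₂)) / (β·(d₂−d₁))
e^(−0.54×2.6) = 0.2456; e^(−0.54×4.7) = 0.0790
⟨n⟩ = 0.56 × (0.2456 − 0.0790) / (0.54 × 2.1) = 0.56 × 0.1469 = 0.0823

0.082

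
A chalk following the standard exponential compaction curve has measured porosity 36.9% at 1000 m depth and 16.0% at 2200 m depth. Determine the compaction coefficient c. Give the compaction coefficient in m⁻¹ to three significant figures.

Working in km (1 km = 1000 m; c in km⁻¹ = c in m⁻¹ × 1000):
Athy: phi(d) = phi₀ e^(−cd) ⇒ phi₁/phi₂ = e^{c(d₂−d₁)} ⇒ c = ln(phi₁/phi₂)/(d₂−d₁)
c = ln(0.369/0.16) / (2.2 − 1) = ln(2.306) / 1.2 = 0.8356 / 1.2 = 0.6964 km⁻¹

0.000696 m⁻¹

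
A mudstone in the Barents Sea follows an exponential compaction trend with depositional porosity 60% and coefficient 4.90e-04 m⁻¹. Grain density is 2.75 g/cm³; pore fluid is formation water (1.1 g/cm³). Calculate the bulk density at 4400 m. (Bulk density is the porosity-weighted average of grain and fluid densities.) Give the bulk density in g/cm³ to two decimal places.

2.64 g/cm³

Working in km (1 km = 1000 m; k in km⁻¹ = k in m⁻¹ × 1000):
Porosity at depth: n = 0.6·exp(−0.49×4.4) = 0.6×0.1158 = 0.0695
Bulk density: ρ_b = (1−n)ρ_g + n·ρ_f = 0.9305×2.75 + 0.0695×1.1
       = 2.559 + 0.076 = 2.635 g/cm³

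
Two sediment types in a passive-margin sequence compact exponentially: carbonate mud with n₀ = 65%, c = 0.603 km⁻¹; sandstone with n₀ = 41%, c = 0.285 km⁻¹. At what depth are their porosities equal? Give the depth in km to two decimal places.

1.45 km

Set n₀ₐ e^(−cₐz) = n₀ᵦ e^(−cᵦz) ⇒ ln(n₀ₐ/n₀ᵦ) = (cₐ − cᵦ)·z
z = ln(0.65/0.41) / (0.603 − 0.285) = 0.4608 / 0.318 = 1.449 km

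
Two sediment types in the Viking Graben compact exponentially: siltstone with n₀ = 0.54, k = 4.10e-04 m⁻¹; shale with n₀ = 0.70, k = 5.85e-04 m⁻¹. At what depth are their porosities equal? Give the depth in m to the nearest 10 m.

Working in km (1 km = 1000 m; k in km⁻¹ = k in m⁻¹ × 1000):
Set n₀ₐ e^(−kₐZ) = n₀ᵦ e^(−kᵦZ) ⇒ ln(n₀ₐ/n₀ᵦ) = (kₐ − kᵦ)·Z
Z = ln(0.54/0.7) / (0.41 − 0.585) = -0.2595 / -0.175 = 1.483 km

1480 m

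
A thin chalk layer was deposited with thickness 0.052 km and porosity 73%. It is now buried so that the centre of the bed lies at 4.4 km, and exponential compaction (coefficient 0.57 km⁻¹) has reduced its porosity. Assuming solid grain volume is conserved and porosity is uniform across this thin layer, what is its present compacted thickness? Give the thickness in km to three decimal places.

0.015 km

Porosity at 4.4 km: φ = 0.73·exp(−0.57×4.4) = 0.0594
Solid-volume conservation: h(1−φ) = h₀(1−φ₀) ⇒ h = h₀·(1−φ₀)/(1−φ)
h = 0.052 × (1 − 0.73)/(1 − 0.0594) = 0.052 × 0.2871 = 0.0149 km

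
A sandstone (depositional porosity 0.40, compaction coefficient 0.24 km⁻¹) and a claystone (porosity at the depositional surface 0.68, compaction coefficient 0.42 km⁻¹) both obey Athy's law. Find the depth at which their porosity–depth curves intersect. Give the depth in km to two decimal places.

2.95 km

Set phi₀ₐ e^(−kₐz) = phi₀ᵦ e^(−kᵦz) ⇒ ln(phi₀ₐ/phi₀ᵦ) = (kₐ − kᵦ)·z
z = ln(0.4/0.68) / (0.24 − 0.42) = -0.5306 / -0.18 = 2.948 km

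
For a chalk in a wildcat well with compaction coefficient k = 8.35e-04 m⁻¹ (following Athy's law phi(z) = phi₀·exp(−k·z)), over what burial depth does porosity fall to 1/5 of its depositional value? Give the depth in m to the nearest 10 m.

1930 m

Working in km (1 km = 1000 m; k in km⁻¹ = k in m⁻¹ × 1000):
phi/phi₀ = 1/5 ⇒ exp(−k·z) = 1/5 ⇒ z = ln(5) / k
z = 1.6094 / 0.835 = 1.927 km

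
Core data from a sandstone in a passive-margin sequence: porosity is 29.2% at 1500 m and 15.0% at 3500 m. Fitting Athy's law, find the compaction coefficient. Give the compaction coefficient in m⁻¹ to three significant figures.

Working in km (1 km = 1000 m; k in km⁻¹ = k in m⁻¹ × 1000):
Athy: phi(d) = phi₀ e^(−kd) ⇒ phi₁/phi₂ = e^{k(d₂−d₁)} ⇒ k = ln(phi₁/phi₂)/(d₂−d₁)
k = ln(0.292/0.15) / (3.5 − 1.5) = ln(1.947) / 2 = 0.6661 / 2 = 0.3331 km⁻¹

0.000333 m⁻¹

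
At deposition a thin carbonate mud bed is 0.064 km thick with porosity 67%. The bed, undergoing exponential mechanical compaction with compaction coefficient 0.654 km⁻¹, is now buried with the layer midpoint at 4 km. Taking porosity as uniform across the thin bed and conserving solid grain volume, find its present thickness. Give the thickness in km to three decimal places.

0.022 km

Porosity at 4 km: φ = 0.67·exp(−0.654×4) = 0.0490
Solid-volume conservation: h(1−φ) = h₀(1−φ₀) ⇒ h = h₀·(1−φ₀)/(1−φ)
h = 0.064 × (1 − 0.67)/(1 − 0.0490) = 0.064 × 0.3470 = 0.0222 km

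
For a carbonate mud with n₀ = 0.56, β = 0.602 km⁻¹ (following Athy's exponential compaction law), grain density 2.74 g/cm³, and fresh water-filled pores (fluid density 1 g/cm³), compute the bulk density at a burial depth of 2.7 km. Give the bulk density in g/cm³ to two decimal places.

2.55 g/cm³

Porosity at depth: n = 0.56·exp(−0.602×2.7) = 0.56×0.1968 = 0.1102
Bulk density: ρ_b = (1−n)ρ_g + n·ρ_f = 0.8898×2.74 + 0.1102×1
       = 2.438 + 0.110 = 2.548 g/cm³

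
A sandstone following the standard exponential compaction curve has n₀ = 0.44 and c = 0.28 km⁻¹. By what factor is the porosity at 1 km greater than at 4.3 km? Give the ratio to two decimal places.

2.52

n(Z₁)/n(Z₂) = e^(−c·Z₁)/e^(−c·Z₂) = e^{c(Z₂−Z₁)}
= exp(0.28 × 3.3) = exp(0.924) = 2.5193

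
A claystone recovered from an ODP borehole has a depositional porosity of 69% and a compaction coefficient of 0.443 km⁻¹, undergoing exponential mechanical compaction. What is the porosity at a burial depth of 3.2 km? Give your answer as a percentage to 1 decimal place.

16.7%

n = n₀·exp(−β·Z) = 0.69 × exp(−0.443 × 3.2) = 0.69 × exp(−1.418)
  = 0.69 × 0.2423 = 0.1672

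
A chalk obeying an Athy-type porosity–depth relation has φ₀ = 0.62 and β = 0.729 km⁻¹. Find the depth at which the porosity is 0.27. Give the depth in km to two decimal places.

Invert Athy's law: z = ln(φ₀/φ) / β
z = ln(0.62/0.27) / 0.729 = ln(2.296) / 0.729 = 0.8313 / 0.729 = 1.140 km

1.14 km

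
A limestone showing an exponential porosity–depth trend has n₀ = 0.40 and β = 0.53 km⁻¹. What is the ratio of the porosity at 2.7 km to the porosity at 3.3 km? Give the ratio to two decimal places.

n(z₁)/n(z₂) = e^(−β·z₁)/e^(−β·z₂) = e^{β(z₂−z₁)}
= exp(0.53 × 0.6) = exp(0.318) = 1.3744

1.37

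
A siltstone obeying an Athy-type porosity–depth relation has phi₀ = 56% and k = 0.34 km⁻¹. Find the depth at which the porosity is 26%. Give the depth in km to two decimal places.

2.26 km

Invert Athy's law: Z = ln(phi₀/phi) / k
Z = ln(0.56/0.26) / 0.34 = ln(2.154) / 0.34 = 0.7673 / 0.34 = 2.257 km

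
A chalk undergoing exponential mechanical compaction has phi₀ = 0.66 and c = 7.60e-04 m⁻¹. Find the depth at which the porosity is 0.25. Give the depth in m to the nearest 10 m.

Working in km (1 km = 1000 m; c in km⁻¹ = c in m⁻¹ × 1000):
Invert Athy's law: Z = ln(phi₀/phi) / c
Z = ln(0.66/0.25) / 0.76 = ln(2.64) / 0.76 = 0.9708 / 0.76 = 1.277 km

1280 m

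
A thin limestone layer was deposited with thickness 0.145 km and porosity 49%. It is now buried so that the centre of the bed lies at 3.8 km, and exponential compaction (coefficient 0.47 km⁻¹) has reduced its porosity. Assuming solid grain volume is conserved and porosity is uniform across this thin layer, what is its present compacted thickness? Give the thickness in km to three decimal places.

0.081 km

Porosity at 3.8 km: φ = 0.49·exp(−0.47×3.8) = 0.0821
Solid-volume conservation: h(1−φ) = h₀(1−φ₀) ⇒ h = h₀·(1−φ₀)/(1−φ)
h = 0.145 × (1 − 0.49)/(1 − 0.0821) = 0.145 × 0.5556 = 0.0806 km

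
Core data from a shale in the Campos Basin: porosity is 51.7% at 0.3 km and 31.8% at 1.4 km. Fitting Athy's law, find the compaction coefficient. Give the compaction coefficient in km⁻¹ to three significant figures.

Athy: φ(z) = φ₀ e^(−cz) ⇒ φ₁/φ₂ = e^{c(z₂−z₁)} ⇒ c = ln(φ₁/φ₂)/(z₂−z₁)
c = ln(0.517/0.318) / (1.4 − 0.3) = ln(1.626) / 1.1 = 0.4860 / 1.1 = 0.4418 km⁻¹

0.442 km⁻¹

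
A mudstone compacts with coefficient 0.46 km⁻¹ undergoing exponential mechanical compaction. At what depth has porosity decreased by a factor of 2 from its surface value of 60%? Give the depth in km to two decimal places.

φ/φ₀ = 1/2 ⇒ exp(−k·z) = 1/2 ⇒ z = ln(2) / k
z = 0.6931 / 0.46 = 1.507 km

1.51 km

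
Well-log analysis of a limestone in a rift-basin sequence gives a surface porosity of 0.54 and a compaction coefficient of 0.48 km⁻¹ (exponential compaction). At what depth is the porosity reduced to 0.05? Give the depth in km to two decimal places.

4.96 km

Invert Athy's law: Z = ln(n₀/n) / k
Z = ln(0.54/0.05) / 0.48 = ln(10.8) / 0.48 = 2.3795 / 0.48 = 4.957 km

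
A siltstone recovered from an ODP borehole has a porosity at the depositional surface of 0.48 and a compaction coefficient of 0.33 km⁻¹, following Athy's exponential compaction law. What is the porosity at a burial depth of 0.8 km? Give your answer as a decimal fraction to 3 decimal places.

0.369

n = n₀·exp(−k·z) = 0.48 × exp(−0.33 × 0.8) = 0.48 × exp(−0.264)
  = 0.48 × 0.7680 = 0.3686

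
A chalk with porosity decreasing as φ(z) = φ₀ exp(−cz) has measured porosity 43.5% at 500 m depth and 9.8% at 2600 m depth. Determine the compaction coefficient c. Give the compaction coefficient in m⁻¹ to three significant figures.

Working in km (1 km = 1000 m; c in km⁻¹ = c in m⁻¹ × 1000):
Athy: φ(z) = φ₀ e^(−cz) ⇒ φ₁/φ₂ = e^{c(z₂−z₁)} ⇒ c = ln(φ₁/φ₂)/(z₂−z₁)
c = ln(0.435/0.098) / (2.6 − 0.5) = ln(4.439) / 2.1 = 1.4904 / 2.1 = 0.7097 km⁻¹

0.000710 m⁻¹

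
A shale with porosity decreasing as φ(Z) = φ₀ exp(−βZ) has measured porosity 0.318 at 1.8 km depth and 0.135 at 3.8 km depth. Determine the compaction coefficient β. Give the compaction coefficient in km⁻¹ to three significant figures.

0.428 km⁻¹

Athy: φ(Z) = φ₀ e^(−βZ) ⇒ φ₁/φ₂ = e^{β(Z₂−Z₁)} ⇒ β = ln(φ₁/φ₂)/(Z₂−Z₁)
β = ln(0.318/0.135) / (3.8 − 1.8) = ln(2.356) / 2 = 0.8568 / 2 = 0.4284 km⁻¹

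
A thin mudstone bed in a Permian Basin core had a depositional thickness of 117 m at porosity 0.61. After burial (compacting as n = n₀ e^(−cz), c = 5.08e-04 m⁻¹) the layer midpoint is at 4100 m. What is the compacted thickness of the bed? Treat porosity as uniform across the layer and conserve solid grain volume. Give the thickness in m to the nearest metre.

49 m

Working in km (1 km = 1000 m; c in km⁻¹ = c in m⁻¹ × 1000):
Porosity at 4.1 km: n = 0.61·exp(−0.508×4.1) = 0.0760
Solid-volume conservation: h(1−n) = h₀(1−n₀) ⇒ h = h₀·(1−n₀)/(1−n)
h = 0.117 × (1 − 0.61)/(1 − 0.0760) = 0.117 × 0.4221 = 0.0494 km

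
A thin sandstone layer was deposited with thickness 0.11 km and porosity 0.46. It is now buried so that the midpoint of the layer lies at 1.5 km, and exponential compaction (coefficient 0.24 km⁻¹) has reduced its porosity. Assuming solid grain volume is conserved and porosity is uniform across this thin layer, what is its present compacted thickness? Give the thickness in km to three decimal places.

Porosity at 1.5 km: phi = 0.46·exp(−0.24×1.5) = 0.3209
Solid-volume conservation: h(1−phi) = h₀(1−phi₀) ⇒ h = h₀·(1−phi₀)/(1−phi)
h = 0.11 × (1 − 0.46)/(1 − 0.3209) = 0.11 × 0.7952 = 0.0875 km

0.087 km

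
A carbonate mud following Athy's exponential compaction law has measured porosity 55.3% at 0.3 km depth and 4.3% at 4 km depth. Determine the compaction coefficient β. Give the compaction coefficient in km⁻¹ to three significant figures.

0.690 km⁻¹

Athy: phi(z) = phi₀ e^(−βz) ⇒ phi₁/phi₂ = e^{β(z₂−z₁)} ⇒ β = ln(phi₁/phi₂)/(z₂−z₁)
β = ln(0.553/0.043) / (4 − 0.3) = ln(12.86) / 3.7 = 2.5542 / 3.7 = 0.6903 km⁻¹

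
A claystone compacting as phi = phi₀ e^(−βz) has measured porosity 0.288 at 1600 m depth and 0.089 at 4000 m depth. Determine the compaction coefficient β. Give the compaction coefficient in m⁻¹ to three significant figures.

0.000489 m⁻¹

Working in km (1 km = 1000 m; β in km⁻¹ = β in m⁻¹ × 1000):
Athy: phi(z) = phi₀ e^(−βz) ⇒ phi₁/phi₂ = e^{β(z₂−z₁)} ⇒ β = ln(phi₁/phi₂)/(z₂−z₁)
β = ln(0.288/0.089) / (4 − 1.6) = ln(3.236) / 2.4 = 1.1743 / 2.4 = 0.4893 km⁻¹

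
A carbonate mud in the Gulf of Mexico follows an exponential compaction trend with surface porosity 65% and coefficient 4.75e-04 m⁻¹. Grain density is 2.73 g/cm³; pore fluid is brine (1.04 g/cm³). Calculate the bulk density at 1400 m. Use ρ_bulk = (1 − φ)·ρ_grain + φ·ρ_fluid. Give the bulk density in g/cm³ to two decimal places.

2.17 g/cm³

Working in km (1 km = 1000 m; k in km⁻¹ = k in m⁻¹ × 1000):
Porosity at depth: n = 0.65·exp(−0.475×1.4) = 0.65×0.5143 = 0.3343
Bulk density: ρ_b = (1−n)ρ_g + n·ρ_f = 0.6657×2.73 + 0.3343×1.04
       = 1.817 + 0.348 = 2.165 g/cm³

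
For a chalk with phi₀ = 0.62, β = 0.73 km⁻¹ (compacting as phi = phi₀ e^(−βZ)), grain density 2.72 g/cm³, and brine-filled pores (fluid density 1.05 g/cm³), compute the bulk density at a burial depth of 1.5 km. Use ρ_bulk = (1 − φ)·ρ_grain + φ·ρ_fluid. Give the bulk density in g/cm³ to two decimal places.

2.37 g/cm³

Porosity at depth: phi = 0.62·exp(−0.73×1.5) = 0.62×0.3345 = 0.2074
Bulk density: ρ_b = (1−phi)ρ_g + phi·ρ_f = 0.7926×2.72 + 0.2074×1.05
       = 2.156 + 0.218 = 2.374 g/cm³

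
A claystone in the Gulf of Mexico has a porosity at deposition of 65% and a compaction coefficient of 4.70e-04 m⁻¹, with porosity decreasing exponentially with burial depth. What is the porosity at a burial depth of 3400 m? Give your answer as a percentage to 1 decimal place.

Working in km (1 km = 1000 m; c in km⁻¹ = c in m⁻¹ × 1000):
phi = phi₀·exp(−c·d) = 0.65 × exp(−0.47 × 3.4) = 0.65 × exp(−1.598)
  = 0.65 × 0.2023 = 0.1315

13.1%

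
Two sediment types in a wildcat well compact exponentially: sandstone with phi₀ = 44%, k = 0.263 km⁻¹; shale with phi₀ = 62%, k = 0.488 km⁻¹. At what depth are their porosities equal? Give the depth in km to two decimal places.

1.52 km

Set phi₀ₐ e^(−kₐZ) = phi₀ᵦ e^(−kᵦZ) ⇒ ln(phi₀ₐ/phi₀ᵦ) = (kₐ − kᵦ)·Z
Z = ln(0.44/0.62) / (0.263 − 0.488) = -0.3429 / -0.225 = 1.524 km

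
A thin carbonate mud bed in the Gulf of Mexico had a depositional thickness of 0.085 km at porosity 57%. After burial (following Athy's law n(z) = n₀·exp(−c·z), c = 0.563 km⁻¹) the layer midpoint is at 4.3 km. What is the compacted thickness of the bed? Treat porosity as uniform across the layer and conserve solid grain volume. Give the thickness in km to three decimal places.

Porosity at 4.3 km: n = 0.57·exp(−0.563×4.3) = 0.0506
Solid-volume conservation: h(1−n) = h₀(1−n₀) ⇒ h = h₀·(1−n₀)/(1−n)
h = 0.085 × (1 − 0.57)/(1 − 0.0506) = 0.085 × 0.4529 = 0.0385 km

0.038 km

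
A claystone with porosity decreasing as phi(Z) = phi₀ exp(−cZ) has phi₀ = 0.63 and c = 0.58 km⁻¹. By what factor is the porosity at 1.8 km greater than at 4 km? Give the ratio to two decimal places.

phi(Z₁)/phi(Z₂) = e^(−c·Z₁)/e^(−c·Z₂) = e^{c(Z₂−Z₁)}
= exp(0.58 × 2.2) = exp(1.276) = 3.5823

3.58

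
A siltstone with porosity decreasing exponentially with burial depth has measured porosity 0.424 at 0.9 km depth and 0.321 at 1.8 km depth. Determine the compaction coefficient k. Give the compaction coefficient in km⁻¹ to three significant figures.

Athy: phi(Z) = phi₀ e^(−kZ) ⇒ phi₁/phi₂ = e^{k(Z₂−Z₁)} ⇒ k = ln(phi₁/phi₂)/(Z₂−Z₁)
k = ln(0.424/0.321) / (1.8 − 0.9) = ln(1.321) / 0.9 = 0.2783 / 0.9 = 0.3092 km⁻¹

0.309 km⁻¹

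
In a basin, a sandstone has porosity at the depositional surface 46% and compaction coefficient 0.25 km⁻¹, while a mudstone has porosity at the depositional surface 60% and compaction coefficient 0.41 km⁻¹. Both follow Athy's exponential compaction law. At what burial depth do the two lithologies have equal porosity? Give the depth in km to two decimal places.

Set n₀ₐ e^(−βₐd) = n₀ᵦ e^(−βᵦd) ⇒ ln(n₀ₐ/n₀ᵦ) = (βₐ − βᵦ)·d
d = ln(0.46/0.6) / (0.25 − 0.41) = -0.2657 / -0.16 = 1.661 km

1.66 km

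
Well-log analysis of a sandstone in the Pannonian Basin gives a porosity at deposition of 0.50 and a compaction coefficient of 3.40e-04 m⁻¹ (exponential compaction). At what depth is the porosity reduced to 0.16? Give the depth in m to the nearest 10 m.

Working in km (1 km = 1000 m; k in km⁻¹ = k in m⁻¹ × 1000):
Invert Athy's law: z = ln(phi₀/phi) / k
z = ln(0.5/0.16) / 0.34 = ln(3.125) / 0.34 = 1.1394 / 0.34 = 3.351 km

3350 m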